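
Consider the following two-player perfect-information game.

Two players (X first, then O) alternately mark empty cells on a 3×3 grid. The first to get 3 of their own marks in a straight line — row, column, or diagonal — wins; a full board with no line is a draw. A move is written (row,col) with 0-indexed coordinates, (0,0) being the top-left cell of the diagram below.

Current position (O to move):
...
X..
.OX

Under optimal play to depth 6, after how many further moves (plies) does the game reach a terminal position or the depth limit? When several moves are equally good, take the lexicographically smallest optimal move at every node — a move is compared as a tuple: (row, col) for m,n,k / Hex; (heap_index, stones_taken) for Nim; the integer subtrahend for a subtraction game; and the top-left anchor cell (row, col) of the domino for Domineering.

PV length from [.../X../.OX]: 6 plies

p1 O@[.../X../.OX]: (0,0)[O../X../.OX]-1 (0,1)[.O./X../.OX]-1 (0,2)[..O/X../.OX]-1 (1,1)[.../XO./.OX]+0* (1,2)[.../X.O/.OX]-1 (2,0)[.../X../OOX]-1
p2 X@[.../XO./.OX]: (0,0)[X../XO./.OX]-1 (0,1)[.X./XO./.OX]+0* (0,2)[..X/XO./.OX]-1 (1,2)[.../XOX/.OX]-1 (2,0)[.../XO./XOX]-1
p3 O@[.X./XO./.OX]: (0,0)[OX./XO./.OX]+0* (0,2)[.XO/XO./.OX]+0 (1,2)[.X./XOO/.OX]-1 (2,0)[.X./XO./OOX]-1
p4 X@[OX./XO./.OX]: (0,2)[OXX/XO./.OX]+0* (1,2)[OX./XOX/.OX]+0 (2,0)[OX./XO./XOX]+0
p5 O@[OXX/XO./.OX]: (1,2)[OXX/XOO/.OX]+0* (2,0)[OXX/XO./OOX]-1
p6 X@[OXX/XOO/.OX]: (2,0)[OXX/XOO/XOX]+0*
p7 O@[OXX/XOO/XOX] terminal +0; root [.../X../.OX] d6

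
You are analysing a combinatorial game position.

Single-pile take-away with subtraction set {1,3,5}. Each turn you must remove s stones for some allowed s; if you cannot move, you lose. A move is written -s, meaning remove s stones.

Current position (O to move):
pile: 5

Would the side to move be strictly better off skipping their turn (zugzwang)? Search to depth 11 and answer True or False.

p1 O@[5]: -1[4]+1* -3[2]+1 -5[0]+1
p2 X@[4]: -1[3]-1* -3[1]-1
p3 O@[3]: -1[2]+1* -3[0]+1
p4 X@[2]: -1[1]-1*
p5 O@[1]: -1[0]+1*
p6 X@[0] terminal -1; root [5] d11
if O skipped the turn, X would face:
~ p1 X@[5]: -1[4]+1* -3[2]+1 -5[0]+1
~ p2 O@[4]: -1[3]-1* -3[1]-1
~ p3 X@[3]: -1[2]+1* -3[0]+1
~ p4 O@[2]: -1[1]-1*
~ p5 X@[1]: -1[0]+1*
~ p6 O@[0] terminal -1; root [5] d11
compare (O): move=+1 vs pass=-1

zugzwang(5, O) = False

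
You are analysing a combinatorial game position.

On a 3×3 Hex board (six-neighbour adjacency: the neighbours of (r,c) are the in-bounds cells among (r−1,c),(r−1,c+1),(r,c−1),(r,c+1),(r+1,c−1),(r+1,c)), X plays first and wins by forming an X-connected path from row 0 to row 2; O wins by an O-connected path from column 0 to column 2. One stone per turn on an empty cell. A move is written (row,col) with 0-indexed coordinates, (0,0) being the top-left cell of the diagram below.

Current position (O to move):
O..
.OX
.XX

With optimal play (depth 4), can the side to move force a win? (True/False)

[O../.OX/.XX] O move#1: (0,1):-1/OO./.OX/.XX, (0,2):+1/O.O/.OX/.XX*, (1,0):-1/O../OOX/.XX, (2,0):-1/O../.OX/OXX
[O.O/.OX/.XX] X move#2: (0,1):-1/OXO/.OX/.XX*, (1,0):-1/O.O/XOX/.XX, (2,0):-1/O.O/.OX/XXX
[OXO/.OX/.XX] O move#3: (1,0):+1/OXO/OOX/.XX*, (2,0):+1/OXO/.OX/OXX
[OXO/OOX/.XX] end (terminal -1, X#4); searched O../.OX/.XX to 4

O winning at [O../.OX/.XX]: True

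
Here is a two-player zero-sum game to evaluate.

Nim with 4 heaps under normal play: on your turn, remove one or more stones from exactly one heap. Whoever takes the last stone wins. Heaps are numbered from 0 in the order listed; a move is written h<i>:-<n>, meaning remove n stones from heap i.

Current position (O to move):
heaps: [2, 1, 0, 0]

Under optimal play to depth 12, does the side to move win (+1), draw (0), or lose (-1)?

value((2,1,0,0), O) = +1

[(2,1,0,0)] O move#1: h0:-1:+1/(1,1,0,0)*, h0:-2:-1/(0,1,0,0), h1:-1:-1/(2,0,0,0)
[(1,1,0,0)] X move#2: h0:-1:-1/(0,1,0,0)*, h1:-1:-1/(1,0,0,0)
[(0,1,0,0)] O move#3: h1:-1:+1/(0,0,0,0)*
[(0,0,0,0)] end (terminal -1, X#4); searched (2,1,0,0) to 12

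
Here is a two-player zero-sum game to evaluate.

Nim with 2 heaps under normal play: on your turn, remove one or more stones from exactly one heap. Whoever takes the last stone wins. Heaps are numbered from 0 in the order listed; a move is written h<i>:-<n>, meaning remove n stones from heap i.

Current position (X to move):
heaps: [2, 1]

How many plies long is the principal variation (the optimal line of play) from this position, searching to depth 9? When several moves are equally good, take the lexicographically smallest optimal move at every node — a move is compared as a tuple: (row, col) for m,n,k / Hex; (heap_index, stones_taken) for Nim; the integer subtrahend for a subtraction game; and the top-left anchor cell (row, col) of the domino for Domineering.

ply 1, X at (2,1) | h0:-1=+1→(1,1)*; h0:-2=-1→(0,1); h1:-1=-1→(2,0)
ply 2, O at (1,1) | h0:-1=-1→(0,1)*; h1:-1=-1→(1,0)
ply 3, X at (0,1) | h1:-1=+1→(0,0)*
ply 4: (0,0) is terminal -1 (O); from (2,1) depth 9

PV length from [(2,1)]: 3 plies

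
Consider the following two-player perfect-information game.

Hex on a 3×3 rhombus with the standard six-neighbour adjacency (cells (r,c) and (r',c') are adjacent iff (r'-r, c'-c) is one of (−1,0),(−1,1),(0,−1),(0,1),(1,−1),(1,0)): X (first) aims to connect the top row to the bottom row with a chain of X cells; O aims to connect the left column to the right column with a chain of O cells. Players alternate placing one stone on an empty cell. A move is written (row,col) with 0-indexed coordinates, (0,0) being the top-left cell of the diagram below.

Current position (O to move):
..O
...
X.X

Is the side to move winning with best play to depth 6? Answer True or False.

p1 O@[..O/.../X.X]: (0,0)[O.O/.../X.X]-1 (0,1)[.OO/.../X.X]+1* (1,0)[..O/O../X.X]+1 (1,1)[..O/.O./X.X]-1 (1,2)[..O/..O/X.X]-1 (2,1)[..O/.../XOX]-1
p2 X@[.OO/.../X.X]: (0,0)[XOO/.../X.X]-1* (1,0)[.OO/X../X.X]-1 (1,1)[.OO/.X./X.X]-1 (1,2)[.OO/..X/X.X]-1 (2,1)[.OO/.../XXX]-1
p3 O@[XOO/.../X.X]: (1,0)[XOO/O../X.X]+1* (1,1)[XOO/.O./X.X]-1 (1,2)[XOO/..O/X.X]-1 (2,1)[XOO/.../XOX]-1
p4 X@[XOO/O../X.X] terminal -1; root [..O/.../X.X] d6

O winning at [..O/.../X.X]: True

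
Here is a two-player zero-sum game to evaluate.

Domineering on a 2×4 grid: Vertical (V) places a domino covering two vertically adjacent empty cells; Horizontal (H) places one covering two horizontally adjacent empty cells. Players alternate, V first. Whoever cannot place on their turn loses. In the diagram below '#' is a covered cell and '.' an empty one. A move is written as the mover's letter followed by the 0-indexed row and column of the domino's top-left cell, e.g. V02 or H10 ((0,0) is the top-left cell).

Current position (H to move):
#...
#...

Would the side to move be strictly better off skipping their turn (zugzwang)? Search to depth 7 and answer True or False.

zugzwang(#.../#..., H) = False

[#.../#...] H move#1: H01:+1/###./#...*, H02:+1/#.##/#..., H11:+1/#.../###., H12:+1/#.../#.##
[###./#...] V move#2: V03:-1/####/#..#*
[####/#..#] H move#3: H11:+1/####/####*
[####/####] end (terminal -1, V#4); searched #.../#... to 7
pass branch (V moves first from the same position):
  | [#.../#...] V move#1: V01:-1/##../##.., V02:+1/#.#./#.#.*, V03:-1/#..#/#..#
  | [#.#./#.#.] end (terminal -1, H#2); searched #.../#... to 7
H moving scores +1; H passing scores -1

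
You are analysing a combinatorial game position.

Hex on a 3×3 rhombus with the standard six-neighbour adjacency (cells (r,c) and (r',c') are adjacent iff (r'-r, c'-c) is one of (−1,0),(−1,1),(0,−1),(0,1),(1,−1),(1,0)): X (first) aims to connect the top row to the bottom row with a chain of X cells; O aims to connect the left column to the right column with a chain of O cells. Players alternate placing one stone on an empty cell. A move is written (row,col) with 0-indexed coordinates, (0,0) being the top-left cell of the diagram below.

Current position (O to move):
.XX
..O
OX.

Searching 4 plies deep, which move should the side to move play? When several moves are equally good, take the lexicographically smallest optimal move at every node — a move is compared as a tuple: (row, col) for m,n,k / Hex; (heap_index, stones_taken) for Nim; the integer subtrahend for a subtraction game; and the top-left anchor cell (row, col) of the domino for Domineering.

ply 1, O at .XX/..O/OX. | (0,0)=-1→OXX/..O/OX.; (1,0)=-1→.XX/O.O/OX.; (1,1)=+1→.XX/.OO/OX.*; (2,2)=-1→.XX/..O/OXO
ply 2: .XX/.OO/OX. is terminal -1 (X); from .XX/..O/OX. depth 4

O's best at [.XX/..O/OX.]: (1,1)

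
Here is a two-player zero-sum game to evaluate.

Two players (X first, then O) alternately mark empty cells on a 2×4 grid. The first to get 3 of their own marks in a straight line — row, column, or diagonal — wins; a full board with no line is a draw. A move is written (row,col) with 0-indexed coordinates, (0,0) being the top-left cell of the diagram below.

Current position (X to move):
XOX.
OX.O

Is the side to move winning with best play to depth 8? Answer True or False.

[XOX./OX.O] X move#1: (0,3):+0/XOXX/OX.O*, (1,2):+0/XOX./OXXO
[XOXX/OX.O] O move#2: (1,2):+0/XOXX/OXOO*
[XOXX/OXOO] end (terminal +0, X#3); searched XOX./OX.O to 8

X winning at [XOX./OX.O]: False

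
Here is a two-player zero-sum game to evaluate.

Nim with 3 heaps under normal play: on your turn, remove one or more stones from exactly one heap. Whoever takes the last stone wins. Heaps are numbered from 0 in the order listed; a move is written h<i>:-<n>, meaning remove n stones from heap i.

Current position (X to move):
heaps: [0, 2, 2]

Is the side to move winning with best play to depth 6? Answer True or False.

X winning at [(0,2,2)]: False

p1 X@[(0,2,2)]: h1:-1[(0,1,2)]-1* h1:-2[(0,0,2)]-1 h2:-1[(0,2,1)]-1 h2:-2[(0,2,0)]-1
p2 O@[(0,1,2)]: h1:-1[(0,0,2)]-1 h2:-1[(0,1,1)]+1* h2:-2[(0,1,0)]-1
p3 X@[(0,1,1)]: h1:-1[(0,0,1)]-1* h2:-1[(0,1,0)]-1
p4 O@[(0,0,1)]: h2:-1[(0,0,0)]+1*
p5 X@[(0,0,0)] terminal -1; root [(0,2,2)] d6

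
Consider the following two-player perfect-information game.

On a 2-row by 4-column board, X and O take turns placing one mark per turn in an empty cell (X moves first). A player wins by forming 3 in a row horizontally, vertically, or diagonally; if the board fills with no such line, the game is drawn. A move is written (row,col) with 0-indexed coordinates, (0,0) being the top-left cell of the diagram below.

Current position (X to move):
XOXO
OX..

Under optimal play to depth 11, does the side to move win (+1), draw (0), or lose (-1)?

ply 1, X at XOXO/OX.. | (1,2)=+0→XOXO/OXX.*; (1,3)=+0→XOXO/OX.X
ply 2, O at XOXO/OXX. | (1,3)=+0→XOXO/OXXO*
ply 3: XOXO/OXXO is terminal +0 (X); from XOXO/OX.. depth 11

value(XOXO/OX.., X) = 0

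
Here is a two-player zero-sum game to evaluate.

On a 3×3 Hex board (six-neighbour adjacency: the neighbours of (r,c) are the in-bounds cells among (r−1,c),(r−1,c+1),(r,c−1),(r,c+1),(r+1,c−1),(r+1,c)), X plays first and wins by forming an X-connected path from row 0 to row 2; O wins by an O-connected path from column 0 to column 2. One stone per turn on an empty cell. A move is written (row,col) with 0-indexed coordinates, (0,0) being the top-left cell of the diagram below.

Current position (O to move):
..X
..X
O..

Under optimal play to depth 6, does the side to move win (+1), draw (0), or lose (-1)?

ply 1, O at ..X/..X/O.. | (0,0)=-1→O.X/..X/O..*; (0,1)=-1→.OX/..X/O..; (1,0)=-1→..X/O.X/O..; (1,1)=-1→..X/.OX/O..; (2,1)=-1→..X/..X/OO.; (2,2)=-1→..X/..X/O.O
ply 2, X at O.X/..X/O.. | (0,1)=+1→OXX/..X/O..*; (1,0)=+1→O.X/X.X/O..; (1,1)=+1→O.X/.XX/O..; (2,1)=+1→O.X/..X/OX.; (2,2)=+1→O.X/..X/O.X
ply 3, O at OXX/..X/O.. | (1,0)=-1→OXX/O.X/O..*; (1,1)=-1→OXX/.OX/O..; (2,1)=-1→OXX/..X/OO.; (2,2)=-1→OXX/..X/O.O
ply 4, X at OXX/O.X/O.. | (1,1)=+1→OXX/OXX/O..*; (2,1)=+1→OXX/O.X/OX.; (2,2)=+1→OXX/O.X/O.X
ply 5, O at OXX/OXX/O.. | (2,1)=-1→OXX/OXX/OO.*; (2,2)=-1→OXX/OXX/O.O
ply 6, X at OXX/OXX/OO. | (2,2)=+1→OXX/OXX/OOX*
ply 7: OXX/OXX/OOX is terminal -1 (O); from ..X/..X/O.. depth 6

value(..X/..X/O.., O) = -1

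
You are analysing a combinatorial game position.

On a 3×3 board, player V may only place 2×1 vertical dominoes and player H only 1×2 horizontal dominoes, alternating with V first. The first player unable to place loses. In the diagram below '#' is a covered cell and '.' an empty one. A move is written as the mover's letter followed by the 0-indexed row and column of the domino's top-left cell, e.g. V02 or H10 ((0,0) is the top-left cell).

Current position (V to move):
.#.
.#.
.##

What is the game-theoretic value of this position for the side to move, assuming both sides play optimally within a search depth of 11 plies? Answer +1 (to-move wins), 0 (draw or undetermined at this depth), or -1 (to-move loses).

[.#./.#./.##] V move#1: V00:+1/##./##./.##*, V02:+1/.##/.##/.##, V10:+1/.#./##./###
[##./##./.##] end (terminal -1, H#2); searched .#./.#./.## to 11

value(.#./.#./.##, V) = +1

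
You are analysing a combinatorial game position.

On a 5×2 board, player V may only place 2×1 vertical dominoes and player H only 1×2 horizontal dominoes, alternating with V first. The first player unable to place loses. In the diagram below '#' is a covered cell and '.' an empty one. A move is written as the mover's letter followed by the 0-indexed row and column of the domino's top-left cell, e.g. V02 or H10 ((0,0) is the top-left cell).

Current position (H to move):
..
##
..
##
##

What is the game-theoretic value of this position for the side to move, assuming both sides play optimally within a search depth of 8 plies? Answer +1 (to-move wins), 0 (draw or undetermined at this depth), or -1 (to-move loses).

[../##/../##/##] H move#1: H00:+1/##/##/../##/##*, H20:+1/../##/##/##/##
[##/##/../##/##] end (terminal -1, V#2); searched ../##/../##/## to 8

value(../##/../##/##, H) = +1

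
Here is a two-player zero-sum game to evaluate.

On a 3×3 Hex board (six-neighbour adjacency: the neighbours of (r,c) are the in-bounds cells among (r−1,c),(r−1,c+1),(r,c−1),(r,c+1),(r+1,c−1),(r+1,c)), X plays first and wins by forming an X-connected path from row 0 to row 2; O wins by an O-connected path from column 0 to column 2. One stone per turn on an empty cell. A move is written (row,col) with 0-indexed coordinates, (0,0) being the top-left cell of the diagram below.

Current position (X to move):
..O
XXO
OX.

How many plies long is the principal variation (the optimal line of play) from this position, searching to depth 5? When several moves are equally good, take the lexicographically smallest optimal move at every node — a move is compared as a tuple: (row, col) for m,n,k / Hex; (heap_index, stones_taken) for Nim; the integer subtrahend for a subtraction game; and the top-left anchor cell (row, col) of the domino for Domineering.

[..O/XXO/OX.] X move#1: (0,0):+1/X.O/XXO/OX.*, (0,1):+1/.XO/XXO/OX., (2,2):+1/..O/XXO/OXX
[X.O/XXO/OX.] end (terminal -1, O#2); searched ..O/XXO/OX. to 5

PV length from [..O/XXO/OX.]: 1 ply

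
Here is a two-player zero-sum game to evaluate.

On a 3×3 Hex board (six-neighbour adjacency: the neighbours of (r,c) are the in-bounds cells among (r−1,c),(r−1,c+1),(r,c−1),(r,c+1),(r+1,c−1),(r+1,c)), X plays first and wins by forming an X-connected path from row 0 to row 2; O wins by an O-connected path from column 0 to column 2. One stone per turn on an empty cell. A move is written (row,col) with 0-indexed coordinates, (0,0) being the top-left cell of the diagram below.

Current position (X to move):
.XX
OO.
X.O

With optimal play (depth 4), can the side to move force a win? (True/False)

X winning at [.XX/OO./X.O]: False

[.XX/OO./X.O] X move#1: (0,0):-1/XXX/OO./X.O*, (1,2):-1/.XX/OOX/X.O, (2,1):-1/.XX/OO./XXO
[XXX/OO./X.O] O move#2: (1,2):+1/XXX/OOO/X.O*, (2,1):+1/XXX/OO./XOO
[XXX/OOO/X.O] end (terminal -1, X#3); searched .XX/OO./X.O to 4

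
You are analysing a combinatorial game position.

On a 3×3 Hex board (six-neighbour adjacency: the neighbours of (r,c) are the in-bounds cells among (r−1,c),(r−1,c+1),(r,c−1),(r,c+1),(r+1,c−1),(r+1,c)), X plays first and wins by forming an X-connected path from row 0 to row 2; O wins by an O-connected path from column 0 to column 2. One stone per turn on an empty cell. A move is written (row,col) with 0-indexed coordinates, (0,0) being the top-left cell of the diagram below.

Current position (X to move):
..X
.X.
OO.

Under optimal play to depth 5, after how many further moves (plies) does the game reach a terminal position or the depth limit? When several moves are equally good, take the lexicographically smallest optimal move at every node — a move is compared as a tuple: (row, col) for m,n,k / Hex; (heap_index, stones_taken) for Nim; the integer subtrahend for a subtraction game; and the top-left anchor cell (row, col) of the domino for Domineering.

PV length from [..X/.X./OO.]: 4 plies

ply 1, X at ..X/.X./OO. | (0,0)=-1→X.X/.X./OO.*; (0,1)=-1→.XX/.X./OO.; (1,0)=-1→..X/XX./OO.; (1,2)=-1→..X/.XX/OO.; (2,2)=-1→..X/.X./OOX
ply 2, O at X.X/.X./OO. | (0,1)=+1→XOX/.X./OO.*; (1,0)=+1→X.X/OX./OO.; (1,2)=+1→X.X/.XO/OO.; (2,2)=+1→X.X/.X./OOO
ply 3, X at XOX/.X./OO. | (1,0)=-1→XOX/XX./OO.*; (1,2)=-1→XOX/.XX/OO.; (2,2)=-1→XOX/.X./OOX
ply 4, O at XOX/XX./OO. | (1,2)=+1→XOX/XXO/OO.*; (2,2)=+1→XOX/XX./OOO
ply 5: XOX/XXO/OO. is terminal -1 (X); from ..X/.X./OO. depth 5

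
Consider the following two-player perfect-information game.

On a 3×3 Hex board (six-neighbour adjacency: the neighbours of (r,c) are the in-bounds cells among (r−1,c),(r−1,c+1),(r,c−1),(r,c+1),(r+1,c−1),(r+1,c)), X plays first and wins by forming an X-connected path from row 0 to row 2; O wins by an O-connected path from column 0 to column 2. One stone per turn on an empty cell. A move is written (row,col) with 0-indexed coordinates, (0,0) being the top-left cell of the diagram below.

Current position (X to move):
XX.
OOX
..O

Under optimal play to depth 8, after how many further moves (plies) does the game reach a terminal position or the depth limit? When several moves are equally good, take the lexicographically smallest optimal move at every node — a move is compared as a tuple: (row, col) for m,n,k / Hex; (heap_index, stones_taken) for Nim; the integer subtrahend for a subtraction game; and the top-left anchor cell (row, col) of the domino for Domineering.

p1 X@[XX./OOX/..O]: (0,2)[XXX/OOX/..O]-1* (2,0)[XX./OOX/X.O]-1 (2,1)[XX./OOX/.XO]-1
p2 O@[XXX/OOX/..O]: (2,0)[XXX/OOX/O.O]-1 (2,1)[XXX/OOX/.OO]+1*
p3 X@[XXX/OOX/.OO] terminal -1; root [XX./OOX/..O] d8

PV length from [XX./OOX/..O]: 2 plies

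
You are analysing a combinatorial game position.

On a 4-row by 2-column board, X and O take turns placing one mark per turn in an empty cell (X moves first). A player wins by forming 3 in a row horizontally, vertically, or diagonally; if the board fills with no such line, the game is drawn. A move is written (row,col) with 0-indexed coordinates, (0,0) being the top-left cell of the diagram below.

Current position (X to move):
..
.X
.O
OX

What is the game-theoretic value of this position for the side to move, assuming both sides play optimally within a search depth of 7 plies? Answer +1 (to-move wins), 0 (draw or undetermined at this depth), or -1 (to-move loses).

[../.X/.O/OX] X move#1: (0,0):+0/X./.X/.O/OX*, (0,1):+0/.X/.X/.O/OX, (1,0):+0/../XX/.O/OX, (2,0):+0/../.X/XO/OX
[X./.X/.O/OX] O move#2: (0,1):+0/XO/.X/.O/OX*, (1,0):+0/X./OX/.O/OX, (2,0):+0/X./.X/OO/OX
[XO/.X/.O/OX] X move#3: (1,0):+0/XO/XX/.O/OX*, (2,0):+0/XO/.X/XO/OX
[XO/XX/.O/OX] O move#4: (2,0):+0/XO/XX/OO/OX*
[XO/XX/OO/OX] end (terminal +0, X#5); searched ../.X/.O/OX to 7

value(../.X/.O/OX, X) = 0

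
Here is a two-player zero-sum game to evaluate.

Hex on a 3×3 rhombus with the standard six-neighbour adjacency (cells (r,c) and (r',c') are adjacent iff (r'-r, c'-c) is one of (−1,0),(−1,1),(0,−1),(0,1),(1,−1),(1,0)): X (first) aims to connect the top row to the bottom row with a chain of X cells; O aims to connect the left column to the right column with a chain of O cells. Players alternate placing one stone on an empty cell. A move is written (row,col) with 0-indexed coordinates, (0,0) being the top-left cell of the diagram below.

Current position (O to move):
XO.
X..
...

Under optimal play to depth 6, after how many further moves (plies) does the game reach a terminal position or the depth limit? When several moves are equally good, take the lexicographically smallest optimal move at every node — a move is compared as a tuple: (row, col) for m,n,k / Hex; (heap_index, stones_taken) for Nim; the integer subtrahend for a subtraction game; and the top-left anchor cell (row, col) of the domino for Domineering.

[XO./X../...] O move#1: (0,2):-1/XOO/X../...*, (1,1):-1/XO./XO./..., (1,2):-1/XO./X.O/..., (2,0):-1/XO./X../O.., (2,1):-1/XO./X../.O., (2,2):-1/XO./X../..O
[XOO/X../...] X move#2: (1,1):+1/XOO/XX./...*, (1,2):+1/XOO/X.X/..., (2,0):+1/XOO/X../X.., (2,1):+1/XOO/X../.X., (2,2):+1/XOO/X../..X
[XOO/XX./...] O move#3: (1,2):-1/XOO/XXO/...*, (2,0):-1/XOO/XX./O.., (2,1):-1/XOO/XX./.O., (2,2):-1/XOO/XX./..O
[XOO/XXO/...] X move#4: (2,0):+1/XOO/XXO/X..*, (2,1):+1/XOO/XXO/.X., (2,2):+1/XOO/XXO/..X
[XOO/XXO/X..] end (terminal -1, O#5); searched XO./X../... to 6

PV length from [XO./X../...]: 4 plies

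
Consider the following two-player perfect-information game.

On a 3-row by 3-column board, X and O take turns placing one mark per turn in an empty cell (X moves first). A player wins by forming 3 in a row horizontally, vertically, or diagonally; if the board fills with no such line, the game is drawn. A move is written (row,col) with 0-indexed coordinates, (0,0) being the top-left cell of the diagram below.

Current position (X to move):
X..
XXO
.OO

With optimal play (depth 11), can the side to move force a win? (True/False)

p1 X@[X../XXO/.OO]: (0,1)[XX./XXO/.OO]-1 (0,2)[X.X/XXO/.OO]-1 (2,0)[X../XXO/XOO]+1*
p2 O@[X../XXO/XOO] terminal -1; root [X../XXO/.OO] d11

X winning at [X../XXO/.OO]: True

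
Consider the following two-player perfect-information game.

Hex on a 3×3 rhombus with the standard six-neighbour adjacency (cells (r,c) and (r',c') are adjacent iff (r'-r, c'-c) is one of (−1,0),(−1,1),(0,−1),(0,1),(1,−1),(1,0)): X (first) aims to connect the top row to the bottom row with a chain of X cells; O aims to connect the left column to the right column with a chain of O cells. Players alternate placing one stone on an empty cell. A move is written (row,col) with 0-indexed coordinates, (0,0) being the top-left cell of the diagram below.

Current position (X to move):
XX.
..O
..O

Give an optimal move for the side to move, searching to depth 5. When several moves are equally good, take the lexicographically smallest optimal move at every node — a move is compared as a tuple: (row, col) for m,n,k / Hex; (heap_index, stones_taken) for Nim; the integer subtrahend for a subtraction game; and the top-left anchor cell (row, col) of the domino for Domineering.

X's best at [XX./..O/..O]: (1,1)

p1 X@[XX./..O/..O]: (0,2)[XXX/..O/..O]-1 (1,0)[XX./X.O/..O]-1 (1,1)[XX./.XO/..O]+1* (2,0)[XX./..O/X.O]+1 (2,1)[XX./..O/.XO]-1
p2 O@[XX./.XO/..O]: (0,2)[XXO/.XO/..O]-1* (1,0)[XX./OXO/..O]-1 (2,0)[XX./.XO/O.O]-1 (2,1)[XX./.XO/.OO]-1
p3 X@[XXO/.XO/..O]: (1,0)[XXO/XXO/..O]+1* (2,0)[XXO/.XO/X.O]+1 (2,1)[XXO/.XO/.XO]+1
p4 O@[XXO/XXO/..O]: (2,0)[XXO/XXO/O.O]-1* (2,1)[XXO/XXO/.OO]-1
p5 X@[XXO/XXO/O.O]: (2,1)[XXO/XXO/OXO]+1*
p6 O@[XXO/XXO/OXO] terminal -1; root [XX./..O/..O] d5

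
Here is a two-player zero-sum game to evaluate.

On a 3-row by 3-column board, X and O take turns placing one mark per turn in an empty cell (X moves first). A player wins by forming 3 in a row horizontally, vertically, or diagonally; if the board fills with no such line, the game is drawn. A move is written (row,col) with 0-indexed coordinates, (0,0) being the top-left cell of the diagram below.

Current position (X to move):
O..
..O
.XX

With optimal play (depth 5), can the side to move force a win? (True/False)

X winning at [O../..O/.XX]: True

[O../..O/.XX] X move#1: (0,1):+1/OX./..O/.XX*, (0,2):+0/O.X/..O/.XX, (1,0):+0/O../X.O/.XX, (1,1):+1/O../.XO/.XX, (2,0):+1/O../..O/XXX
[OX./..O/.XX] O move#2: (0,2):-1/OXO/..O/.XX*, (1,0):-1/OX./O.O/.XX, (1,1):-1/OX./.OO/.XX, (2,0):-1/OX./..O/OXX
[OXO/..O/.XX] X move#3: (1,0):+1/OXO/X.O/.XX*, (1,1):+1/OXO/.XO/.XX, (2,0):+1/OXO/..O/XXX
[OXO/X.O/.XX] O move#4: (1,1):-1/OXO/XOO/.XX*, (2,0):-1/OXO/X.O/OXX
[OXO/XOO/.XX] X move#5: (2,0):+1/OXO/XOO/XXX*
[OXO/XOO/XXX] end (terminal -1, O#6); searched O../..O/.XX to 5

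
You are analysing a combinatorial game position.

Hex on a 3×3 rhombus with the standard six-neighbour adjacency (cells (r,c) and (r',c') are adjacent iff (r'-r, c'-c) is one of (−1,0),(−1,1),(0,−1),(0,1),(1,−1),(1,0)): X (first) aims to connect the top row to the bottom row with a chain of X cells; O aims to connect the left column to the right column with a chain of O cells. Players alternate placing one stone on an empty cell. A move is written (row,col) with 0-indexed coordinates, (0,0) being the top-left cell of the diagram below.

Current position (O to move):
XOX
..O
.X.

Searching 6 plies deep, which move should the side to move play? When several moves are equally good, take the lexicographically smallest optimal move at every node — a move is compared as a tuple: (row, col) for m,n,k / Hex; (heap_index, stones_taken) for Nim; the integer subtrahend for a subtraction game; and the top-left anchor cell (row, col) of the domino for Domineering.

[XOX/..O/.X.] O move#1: (1,0):-1/XOX/O.O/.X., (1,1):+1/XOX/.OO/.X.*, (2,0):-1/XOX/..O/OX., (2,2):-1/XOX/..O/.XO
[XOX/.OO/.X.] X move#2: (1,0):-1/XOX/XOO/.X.*, (2,0):-1/XOX/.OO/XX., (2,2):-1/XOX/.OO/.XX
[XOX/XOO/.X.] O move#3: (2,0):+1/XOX/XOO/OX.*, (2,2):-1/XOX/XOO/.XO
[XOX/XOO/OX.] end (terminal -1, X#4); searched XOX/..O/.X. to 6

O's best at [XOX/..O/.X.]: (1,1)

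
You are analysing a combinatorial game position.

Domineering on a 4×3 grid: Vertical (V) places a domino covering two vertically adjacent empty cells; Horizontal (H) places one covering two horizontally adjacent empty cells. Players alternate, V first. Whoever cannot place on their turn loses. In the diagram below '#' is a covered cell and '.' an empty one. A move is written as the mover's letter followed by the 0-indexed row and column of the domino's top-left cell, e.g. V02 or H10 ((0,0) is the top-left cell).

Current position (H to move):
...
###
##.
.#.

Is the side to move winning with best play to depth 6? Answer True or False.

H winning at [.../###/##./.#.]: False

[.../###/##./.#.] H move#1: H00:-1/##./###/##./.#.*, H01:-1/.##/###/##./.#.
[##./###/##./.#.] V move#2: V22:+1/##./###/###/.##*
[##./###/###/.##] end (terminal -1, H#3); searched .../###/##./.#. to 6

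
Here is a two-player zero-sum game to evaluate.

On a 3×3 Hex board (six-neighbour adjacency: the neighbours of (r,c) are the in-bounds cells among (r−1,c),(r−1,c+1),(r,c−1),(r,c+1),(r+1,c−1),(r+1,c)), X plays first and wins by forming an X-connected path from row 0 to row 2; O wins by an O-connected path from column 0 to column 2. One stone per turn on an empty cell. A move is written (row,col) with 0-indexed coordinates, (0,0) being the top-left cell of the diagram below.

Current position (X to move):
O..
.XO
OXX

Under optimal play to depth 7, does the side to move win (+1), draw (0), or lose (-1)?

value(O../.XO/OXX, X) = +1

p1 X@[O../.XO/OXX]: (0,1)[OX./.XO/OXX]+1* (0,2)[O.X/.XO/OXX]+1 (1,0)[O../XXO/OXX]+1
p2 O@[OX./.XO/OXX] terminal -1; root [O../.XO/OXX] d7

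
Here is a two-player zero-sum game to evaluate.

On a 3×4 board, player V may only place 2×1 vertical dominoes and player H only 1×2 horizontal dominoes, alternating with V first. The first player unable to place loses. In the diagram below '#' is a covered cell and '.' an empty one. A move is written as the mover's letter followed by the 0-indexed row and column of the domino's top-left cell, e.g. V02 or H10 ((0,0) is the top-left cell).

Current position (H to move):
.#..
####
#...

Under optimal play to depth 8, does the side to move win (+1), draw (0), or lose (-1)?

ply 1, H at .#../####/#... | H02=+1→.###/####/#...*; H21=+1→.#../####/###.; H22=+1→.#../####/#.##
ply 2: .###/####/#... is terminal -1 (V); from .#../####/#... depth 8

value(.#../####/#..., H) = +1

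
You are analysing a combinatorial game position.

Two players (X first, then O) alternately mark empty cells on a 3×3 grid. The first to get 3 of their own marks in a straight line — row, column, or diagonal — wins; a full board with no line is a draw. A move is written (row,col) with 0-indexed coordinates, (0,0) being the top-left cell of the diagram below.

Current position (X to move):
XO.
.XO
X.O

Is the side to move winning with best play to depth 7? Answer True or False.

p1 X@[XO./.XO/X.O]: (0,2)[XOX/.XO/X.O]+1* (1,0)[XO./XXO/X.O]+1 (2,1)[XO./.XO/XXO]-1
p2 O@[XOX/.XO/X.O] terminal -1; root [XO./.XO/X.O] d7

X winning at [XO./.XO/X.O]: True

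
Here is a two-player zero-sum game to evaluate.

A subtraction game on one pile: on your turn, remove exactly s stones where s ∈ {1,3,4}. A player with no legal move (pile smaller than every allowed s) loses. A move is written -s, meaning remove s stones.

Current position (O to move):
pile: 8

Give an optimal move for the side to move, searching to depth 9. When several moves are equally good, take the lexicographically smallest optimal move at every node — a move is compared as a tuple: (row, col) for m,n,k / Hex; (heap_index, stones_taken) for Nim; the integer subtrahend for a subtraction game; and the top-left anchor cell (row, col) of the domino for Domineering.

ply 1, O at 8 | -1=+1→7*; -3=-1→5; -4=-1→4
ply 2, X at 7 | -1=-1→6*; -3=-1→4; -4=-1→3
ply 3, O at 6 | -1=-1→5; -3=-1→3; -4=+1→2*
ply 4, X at 2 | -1=-1→1*
ply 5, O at 1 | -1=+1→0*
ply 6: 0 is terminal -1 (X); from 8 depth 9

O's best at [8]: -1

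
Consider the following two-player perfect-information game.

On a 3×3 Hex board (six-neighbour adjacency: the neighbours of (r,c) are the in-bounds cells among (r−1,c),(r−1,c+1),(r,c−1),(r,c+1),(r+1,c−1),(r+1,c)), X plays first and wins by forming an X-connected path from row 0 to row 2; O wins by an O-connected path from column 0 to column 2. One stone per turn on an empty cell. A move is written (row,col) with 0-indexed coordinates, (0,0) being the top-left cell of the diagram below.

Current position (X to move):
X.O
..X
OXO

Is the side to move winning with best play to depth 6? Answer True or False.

X winning at [X.O/..X/OXO]: True

p1 X@[X.O/..X/OXO]: (0,1)[XXO/..X/OXO]-1 (1,0)[X.O/X.X/OXO]-1 (1,1)[X.O/.XX/OXO]+1*
p2 O@[X.O/.XX/OXO]: (0,1)[XOO/.XX/OXO]-1* (1,0)[X.O/OXX/OXO]-1
p3 X@[XOO/.XX/OXO]: (1,0)[XOO/XXX/OXO]+1*
p4 O@[XOO/XXX/OXO] terminal -1; root [X.O/..X/OXO] d6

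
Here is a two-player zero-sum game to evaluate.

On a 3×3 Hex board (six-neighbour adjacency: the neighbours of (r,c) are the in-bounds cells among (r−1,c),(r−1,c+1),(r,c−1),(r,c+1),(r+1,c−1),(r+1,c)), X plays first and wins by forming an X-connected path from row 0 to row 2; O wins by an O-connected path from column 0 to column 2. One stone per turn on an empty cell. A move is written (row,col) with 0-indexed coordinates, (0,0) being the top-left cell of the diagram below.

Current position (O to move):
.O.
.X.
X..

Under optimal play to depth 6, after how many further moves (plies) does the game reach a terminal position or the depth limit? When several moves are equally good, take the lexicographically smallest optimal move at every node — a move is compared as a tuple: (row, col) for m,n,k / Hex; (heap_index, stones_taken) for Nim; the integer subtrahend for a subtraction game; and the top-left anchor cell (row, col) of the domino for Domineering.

p1 O@[.O./.X./X..]: (0,0)[OO./.X./X..]-1 (0,2)[.OO/.X./X..]+1* (1,0)[.O./OX./X..]-1 (1,2)[.O./.XO/X..]-1 (2,1)[.O./.X./XO.]-1 (2,2)[.O./.X./X.O]-1
p2 X@[.OO/.X./X..]: (0,0)[XOO/.X./X..]-1* (1,0)[.OO/XX./X..]-1 (1,2)[.OO/.XX/X..]-1 (2,1)[.OO/.X./XX.]-1 (2,2)[.OO/.X./X.X]-1
p3 O@[XOO/.X./X..]: (1,0)[XOO/OX./X..]+1* (1,2)[XOO/.XO/X..]-1 (2,1)[XOO/.X./XO.]-1 (2,2)[XOO/.X./X.O]-1
p4 X@[XOO/OX./X..] terminal -1; root [.O./.X./X..] d6

PV length from [.O./.X./X..]: 3 plies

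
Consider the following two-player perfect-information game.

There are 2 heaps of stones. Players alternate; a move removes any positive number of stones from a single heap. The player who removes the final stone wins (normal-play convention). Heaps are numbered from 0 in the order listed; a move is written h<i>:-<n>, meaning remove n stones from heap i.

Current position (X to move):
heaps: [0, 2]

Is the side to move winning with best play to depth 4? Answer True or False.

p1 X@[(0,2)]: h1:-1[(0,1)]-1 h1:-2[(0,0)]+1*
p2 O@[(0,0)] terminal -1; root [(0,2)] d4

X winning at [(0,2)]: True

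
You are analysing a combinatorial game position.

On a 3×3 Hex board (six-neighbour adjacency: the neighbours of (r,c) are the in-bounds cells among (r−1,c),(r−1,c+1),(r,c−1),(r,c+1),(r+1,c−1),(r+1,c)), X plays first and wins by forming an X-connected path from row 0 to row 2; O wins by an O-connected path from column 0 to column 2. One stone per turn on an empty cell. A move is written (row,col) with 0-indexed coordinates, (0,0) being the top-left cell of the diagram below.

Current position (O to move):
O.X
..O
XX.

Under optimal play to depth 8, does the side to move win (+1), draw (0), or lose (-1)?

[O.X/..O/XX.] O move#1: (0,1):-1/OOX/..O/XX., (1,0):-1/O.X/O.O/XX., (1,1):+1/O.X/.OO/XX.*, (2,2):-1/O.X/..O/XXO
[O.X/.OO/XX.] X move#2: (0,1):-1/OXX/.OO/XX.*, (1,0):-1/O.X/XOO/XX., (2,2):-1/O.X/.OO/XXX
[OXX/.OO/XX.] O move#3: (1,0):+1/OXX/OOO/XX.*, (2,2):-1/OXX/.OO/XXO
[OXX/OOO/XX.] end (terminal -1, X#4); searched O.X/..O/XX. to 8

value(O.X/..O/XX., O) = +1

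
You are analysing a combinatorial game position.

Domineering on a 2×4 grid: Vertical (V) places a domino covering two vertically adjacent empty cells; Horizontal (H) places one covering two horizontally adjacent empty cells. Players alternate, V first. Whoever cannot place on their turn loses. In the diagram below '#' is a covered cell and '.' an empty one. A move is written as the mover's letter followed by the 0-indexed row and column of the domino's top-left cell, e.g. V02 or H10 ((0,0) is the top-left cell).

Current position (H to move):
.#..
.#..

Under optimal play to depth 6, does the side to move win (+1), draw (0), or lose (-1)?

ply 1, H at .#../.#.. | H02=+1→.###/.#..*; H12=+1→.#../.###
ply 2, V at .###/.#.. | V00=-1→####/##..*
ply 3, H at ####/##.. | H12=+1→####/####*
ply 4: ####/#### is terminal -1 (V); from .#../.#.. depth 6

value(.#../.#.., H) = +1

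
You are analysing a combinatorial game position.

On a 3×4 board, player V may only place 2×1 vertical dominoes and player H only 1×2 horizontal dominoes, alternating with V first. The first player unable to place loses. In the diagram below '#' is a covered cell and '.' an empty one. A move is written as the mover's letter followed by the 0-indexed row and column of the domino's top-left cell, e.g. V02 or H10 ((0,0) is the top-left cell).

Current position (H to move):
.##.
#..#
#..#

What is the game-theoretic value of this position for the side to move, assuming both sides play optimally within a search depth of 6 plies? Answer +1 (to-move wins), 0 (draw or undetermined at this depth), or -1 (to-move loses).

p1 H@[.##./#..#/#..#]: H11[.##./####/#..#]+1* H21[.##./#..#/####]+1
p2 V@[.##./####/#..#] terminal -1; root [.##./#..#/#..#] d6

value(.##./#..#/#..#, H) = +1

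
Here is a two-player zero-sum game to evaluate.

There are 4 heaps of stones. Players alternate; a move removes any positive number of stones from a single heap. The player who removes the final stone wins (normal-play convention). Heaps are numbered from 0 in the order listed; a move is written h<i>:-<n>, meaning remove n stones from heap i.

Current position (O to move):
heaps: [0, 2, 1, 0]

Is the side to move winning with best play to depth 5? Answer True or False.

O winning at [(0,2,1,0)]: True

p1 O@[(0,2,1,0)]: h1:-1[(0,1,1,0)]+1* h1:-2[(0,0,1,0)]-1 h2:-1[(0,2,0,0)]-1
p2 X@[(0,1,1,0)]: h1:-1[(0,0,1,0)]-1* h2:-1[(0,1,0,0)]-1
p3 O@[(0,0,1,0)]: h2:-1[(0,0,0,0)]+1*
p4 X@[(0,0,0,0)] terminal -1; root [(0,2,1,0)] d5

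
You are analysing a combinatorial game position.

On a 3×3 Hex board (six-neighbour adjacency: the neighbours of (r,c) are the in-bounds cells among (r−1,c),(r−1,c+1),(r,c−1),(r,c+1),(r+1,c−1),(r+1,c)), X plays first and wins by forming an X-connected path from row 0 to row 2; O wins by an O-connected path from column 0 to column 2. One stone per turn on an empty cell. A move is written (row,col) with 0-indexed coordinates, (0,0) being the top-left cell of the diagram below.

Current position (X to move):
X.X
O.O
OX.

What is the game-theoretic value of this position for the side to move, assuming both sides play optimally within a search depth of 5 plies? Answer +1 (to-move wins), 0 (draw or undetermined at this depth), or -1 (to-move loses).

ply 1, X at X.X/O.O/OX. | (0,1)=-1→XXX/O.O/OX.; (1,1)=+1→X.X/OXO/OX.*; (2,2)=-1→X.X/O.O/OXX
ply 2: X.X/OXO/OX. is terminal -1 (O); from X.X/O.O/OX. depth 5

value(X.X/O.O/OX., X) = +1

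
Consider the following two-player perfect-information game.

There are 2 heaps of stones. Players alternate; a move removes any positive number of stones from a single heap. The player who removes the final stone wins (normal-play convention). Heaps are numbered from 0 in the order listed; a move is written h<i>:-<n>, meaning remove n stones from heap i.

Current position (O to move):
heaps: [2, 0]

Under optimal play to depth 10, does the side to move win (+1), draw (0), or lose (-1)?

value((2,0), O) = +1

[(2,0)] O move#1: h0:-1:-1/(1,0), h0:-2:+1/(0,0)*
[(0,0)] end (terminal -1, X#2); searched (2,0) to 10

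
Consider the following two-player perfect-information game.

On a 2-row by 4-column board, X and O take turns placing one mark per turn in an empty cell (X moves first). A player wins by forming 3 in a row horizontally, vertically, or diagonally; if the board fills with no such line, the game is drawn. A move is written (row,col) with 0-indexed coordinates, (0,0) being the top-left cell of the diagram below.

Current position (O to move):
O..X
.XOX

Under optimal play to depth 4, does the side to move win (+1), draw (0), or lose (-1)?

value(O..X/.XOX, O) = 0

[O..X/.XOX] O move#1: (0,1):+0/OO.X/.XOX*, (0,2):+0/O.OX/.XOX, (1,0):+0/O..X/OXOX
[OO.X/.XOX] X move#2: (0,2):+0/OOXX/.XOX*, (1,0):-1/OO.X/XXOX
[OOXX/.XOX] O move#3: (1,0):+0/OOXX/OXOX*
[OOXX/OXOX] end (terminal +0, X#4); searched O..X/.XOX to 4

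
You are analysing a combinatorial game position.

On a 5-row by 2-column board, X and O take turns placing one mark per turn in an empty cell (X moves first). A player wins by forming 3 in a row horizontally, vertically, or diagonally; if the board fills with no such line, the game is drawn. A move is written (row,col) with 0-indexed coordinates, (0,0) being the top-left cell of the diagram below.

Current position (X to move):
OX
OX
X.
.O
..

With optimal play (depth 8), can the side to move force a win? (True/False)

X winning at [OX/OX/X./.O/..]: True

[OX/OX/X./.O/..] X move#1: (2,1):+1/OX/OX/XX/.O/..*, (3,0):+1/OX/OX/X./XO/.., (4,0):+1/OX/OX/X./.O/X., (4,1):+0/OX/OX/X./.O/.X
[OX/OX/XX/.O/..] end (terminal -1, O#2); searched OX/OX/X./.O/.. to 8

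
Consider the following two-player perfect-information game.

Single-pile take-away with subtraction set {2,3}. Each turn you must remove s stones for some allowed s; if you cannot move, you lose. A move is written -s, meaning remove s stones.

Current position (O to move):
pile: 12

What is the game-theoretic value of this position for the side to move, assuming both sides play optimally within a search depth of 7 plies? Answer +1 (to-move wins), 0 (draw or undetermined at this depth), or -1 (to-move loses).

value(12, O) = +1

ply 1, O at 12 | -2=+1→10*; -3=-1→9
ply 2, X at 10 | -2=-1→8*; -3=-1→7
ply 3, O at 8 | -2=+1→6*; -3=+1→5
ply 4, X at 6 | -2=-1→4*; -3=-1→3
ply 5, O at 4 | -2=-1→2; -3=+1→1*
ply 6: 1 is terminal -1 (X); from 12 depth 7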